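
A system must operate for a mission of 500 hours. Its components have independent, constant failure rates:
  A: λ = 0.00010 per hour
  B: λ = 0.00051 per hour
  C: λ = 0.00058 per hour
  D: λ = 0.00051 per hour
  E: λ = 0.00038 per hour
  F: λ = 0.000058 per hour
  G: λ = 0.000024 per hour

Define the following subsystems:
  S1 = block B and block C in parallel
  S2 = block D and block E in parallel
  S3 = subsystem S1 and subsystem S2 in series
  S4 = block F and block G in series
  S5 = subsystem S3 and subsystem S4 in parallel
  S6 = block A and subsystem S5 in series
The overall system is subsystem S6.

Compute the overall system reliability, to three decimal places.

R(A) = exp(−0.00010 × 500) = 0.95123
R(B) = exp(−0.00051 × 500) = 0.77492
R(C) = exp(−0.00058 × 500) = 0.74826
R(D) = exp(−0.00051 × 500) = 0.77492
R(E) = exp(−0.00038 × 500) = 0.82696
R(F) = exp(−0.000058 × 500) = 0.97142
R(G) = exp(−0.000024 × 500) = 0.98807
Parallel (B and C): 1 − (1 − 0.77492)(1 − 0.74826) = 0.94334
Parallel (D and E): 1 − (1 − 0.77492)(1 − 0.82696) = 0.96105
Series ([0.94334] and [0.96105]): 0.94334 × 0.96105 = 0.90660
Series (F and G): 0.97142 × 0.98807 = 0.95983
Parallel ([0.90660] and [0.95983]): 1 − (1 − 0.90660)(1 − 0.95983) = 0.99625
Series (A and [0.99625]): 0.95123 × 0.99625 = 0.948

0.948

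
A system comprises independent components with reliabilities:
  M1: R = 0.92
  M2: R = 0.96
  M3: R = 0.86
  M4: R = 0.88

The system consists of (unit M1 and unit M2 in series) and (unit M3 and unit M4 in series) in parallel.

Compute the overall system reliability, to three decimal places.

Series (M1 and M2): 0.92000 × 0.96000 = 0.88320
Series (M3 and M4): 0.86000 × 0.88000 = 0.75680
Parallel ([0.88320] and [0.75680]): 1 − (1 − 0.88320)(1 − 0.75680) = 0.972

0.972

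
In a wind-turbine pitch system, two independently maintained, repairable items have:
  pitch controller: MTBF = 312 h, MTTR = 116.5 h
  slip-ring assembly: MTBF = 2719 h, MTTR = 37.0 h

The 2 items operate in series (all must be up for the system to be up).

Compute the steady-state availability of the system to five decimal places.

A(pitch controller) = MTBF/(MTBF+MTTR) = 312/(312+116.5) = 0.728121
A(slip-ring assembly) = MTBF/(MTBF+MTTR) = 2719/(2719+37.0) = 0.986575
Series availability: 0.728121 × 0.986575 = 0.71835

0.71835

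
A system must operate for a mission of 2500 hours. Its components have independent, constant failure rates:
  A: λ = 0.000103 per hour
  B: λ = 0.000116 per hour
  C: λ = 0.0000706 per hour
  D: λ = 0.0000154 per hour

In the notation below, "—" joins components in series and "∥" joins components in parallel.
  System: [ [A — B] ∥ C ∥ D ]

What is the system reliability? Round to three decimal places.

0.997

R(A) = exp(−0.000103 × 2500) = 0.77298
R(B) = exp(−0.000116 × 2500) = 0.74826
R(C) = exp(−0.0000706 × 2500) = 0.83820
R(D) = exp(−0.0000154 × 2500) = 0.96223
Series (A and B): 0.77298 × 0.74826 = 0.57839
Parallel ([0.57839], C, and D): 1 − (1 − 0.57839)(1 − 0.83820)(1 − 0.96223) = 0.997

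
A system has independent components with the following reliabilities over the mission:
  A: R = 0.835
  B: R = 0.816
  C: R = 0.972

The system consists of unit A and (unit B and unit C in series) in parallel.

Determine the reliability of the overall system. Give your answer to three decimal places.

0.966

Series (B and C): 0.81600 × 0.97200 = 0.79315
Parallel (A and [0.79315]): 1 − (1 − 0.83500)(1 − 0.79315) = 0.966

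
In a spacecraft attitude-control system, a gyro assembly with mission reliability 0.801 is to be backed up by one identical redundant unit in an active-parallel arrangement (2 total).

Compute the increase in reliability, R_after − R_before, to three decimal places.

0.159

R_before = 0.801
R_after = 1 − (1 − 0.801)^2 = 0.960
ΔR = 0.960 − 0.801 = 0.159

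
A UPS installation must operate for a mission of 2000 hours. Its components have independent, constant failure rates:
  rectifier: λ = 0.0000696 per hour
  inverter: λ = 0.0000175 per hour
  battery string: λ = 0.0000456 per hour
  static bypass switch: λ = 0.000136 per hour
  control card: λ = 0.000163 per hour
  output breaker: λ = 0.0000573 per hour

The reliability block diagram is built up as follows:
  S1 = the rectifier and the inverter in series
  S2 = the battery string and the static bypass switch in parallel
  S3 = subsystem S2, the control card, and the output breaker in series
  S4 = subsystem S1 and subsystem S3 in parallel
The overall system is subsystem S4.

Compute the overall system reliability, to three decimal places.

0.941

R(rectifier) = exp(−0.0000696 × 2000) = 0.87005
R(inverter) = exp(−0.0000175 × 2000) = 0.96561
R(battery string) = exp(−0.0000456 × 2000) = 0.91284
R(static bypass switch) = exp(−0.000136 × 2000) = 0.76185
R(control card) = exp(−0.000163 × 2000) = 0.72181
R(output breaker) = exp(−0.0000573 × 2000) = 0.89172
Series (rectifier and inverter): 0.87005 × 0.96561 = 0.84013
Parallel (battery string and static bypass switch): 1 − (1 − 0.91284)(1 − 0.76185) = 0.97924
Series ([0.97924], control card, and output breaker): 0.97924 × 0.72181 × 0.89172 = 0.63029
Parallel ([0.84013] and [0.63029]): 1 − (1 − 0.84013)(1 − 0.63029) = 0.941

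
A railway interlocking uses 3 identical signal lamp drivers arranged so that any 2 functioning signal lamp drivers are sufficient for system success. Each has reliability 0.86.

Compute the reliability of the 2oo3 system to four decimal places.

R = Σ_{i=2}^{3} C(3,i) p^i (1−p)^{3−i} with p = 0.86
C(3,2)·0.86^2·0.14^1 = 0.310632
C(3,3)·0.86^3·0.14^0 = 0.636056
Sum = 0.9467

0.9467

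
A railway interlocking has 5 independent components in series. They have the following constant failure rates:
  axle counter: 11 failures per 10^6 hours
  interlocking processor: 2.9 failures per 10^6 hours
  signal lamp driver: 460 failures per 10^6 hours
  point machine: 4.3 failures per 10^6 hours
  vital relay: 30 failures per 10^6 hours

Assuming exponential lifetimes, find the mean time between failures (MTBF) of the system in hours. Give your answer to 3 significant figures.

Series of exponential components: λ_sys = Σ λ_i
λ_sys = 0.000011 + 0.0000029 + 0.00046 + 0.0000043 + 0.000030 = 5.0820e-04 /h
MTBF = 1 / λ_sys = 1970 h

1970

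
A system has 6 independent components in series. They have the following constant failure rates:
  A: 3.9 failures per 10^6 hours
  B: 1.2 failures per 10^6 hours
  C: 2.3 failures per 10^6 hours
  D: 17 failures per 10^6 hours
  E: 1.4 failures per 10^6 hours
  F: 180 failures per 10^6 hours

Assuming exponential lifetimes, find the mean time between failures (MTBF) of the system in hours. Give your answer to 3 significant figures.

4860

Series of exponential components: λ_sys = Σ λ_i
λ_sys = 0.0000039 + 0.0000012 + 0.0000023 + 0.000017 + 0.0000014 + 0.00018 = 2.0580e-04 /h
MTBF = 1 / λ_sys = 4860 h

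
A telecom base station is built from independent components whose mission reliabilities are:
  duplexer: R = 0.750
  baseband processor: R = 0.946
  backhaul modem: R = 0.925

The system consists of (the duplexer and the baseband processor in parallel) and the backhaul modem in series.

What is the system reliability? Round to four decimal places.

0.9125

Parallel (duplexer and baseband processor): 1 − (1 − 0.750000)(1 − 0.946000) = 0.986500
Series ([0.986500] and backhaul modem): 0.986500 × 0.925000 = 0.9125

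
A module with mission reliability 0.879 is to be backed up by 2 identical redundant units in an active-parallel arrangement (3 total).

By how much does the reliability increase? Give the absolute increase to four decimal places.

R_before = 0.879
R_after = 1 − (1 − 0.879)^3 = 0.9982
ΔR = 0.9982 − 0.879 = 0.1192

0.1192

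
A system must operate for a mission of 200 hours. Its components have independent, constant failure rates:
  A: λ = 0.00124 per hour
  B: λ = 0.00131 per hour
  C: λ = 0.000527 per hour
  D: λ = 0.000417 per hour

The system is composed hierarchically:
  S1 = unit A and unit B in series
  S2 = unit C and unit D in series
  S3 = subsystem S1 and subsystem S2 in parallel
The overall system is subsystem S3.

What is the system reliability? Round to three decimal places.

0.931

R(A) = exp(−0.00124 × 200) = 0.78036
R(B) = exp(−0.00131 × 200) = 0.76951
R(C) = exp(−0.000527 × 200) = 0.89996
R(D) = exp(−0.000417 × 200) = 0.91998
Series (A and B): 0.78036 × 0.76951 = 0.60049
Series (C and D): 0.89996 × 0.91998 = 0.82795
Parallel ([0.60049] and [0.82795]): 1 − (1 − 0.60049)(1 − 0.82795) = 0.931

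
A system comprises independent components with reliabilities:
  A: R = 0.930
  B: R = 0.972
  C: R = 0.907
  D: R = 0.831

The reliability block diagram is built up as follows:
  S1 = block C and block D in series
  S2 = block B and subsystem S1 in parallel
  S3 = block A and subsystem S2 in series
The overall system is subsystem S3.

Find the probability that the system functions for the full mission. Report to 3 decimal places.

0.924

Series (C and D): 0.90700 × 0.83100 = 0.75372
Parallel (B and [0.75372]): 1 − (1 − 0.97200)(1 − 0.75372) = 0.99310
Series (A and [0.99310]): 0.93000 × 0.99310 = 0.924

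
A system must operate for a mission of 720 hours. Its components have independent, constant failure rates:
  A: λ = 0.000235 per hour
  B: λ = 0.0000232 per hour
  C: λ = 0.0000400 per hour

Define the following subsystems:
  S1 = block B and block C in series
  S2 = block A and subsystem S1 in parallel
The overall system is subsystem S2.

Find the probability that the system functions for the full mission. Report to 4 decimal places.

0.9931

R(A) = exp(−0.000235 × 720) = 0.844340
R(B) = exp(−0.0000232 × 720) = 0.983435
R(C) = exp(−0.0000400 × 720) = 0.971611
Series (B and C): 0.983435 × 0.971611 = 0.955516
Parallel (A and [0.955516]): 1 − (1 − 0.844340)(1 − 0.955516) = 0.9931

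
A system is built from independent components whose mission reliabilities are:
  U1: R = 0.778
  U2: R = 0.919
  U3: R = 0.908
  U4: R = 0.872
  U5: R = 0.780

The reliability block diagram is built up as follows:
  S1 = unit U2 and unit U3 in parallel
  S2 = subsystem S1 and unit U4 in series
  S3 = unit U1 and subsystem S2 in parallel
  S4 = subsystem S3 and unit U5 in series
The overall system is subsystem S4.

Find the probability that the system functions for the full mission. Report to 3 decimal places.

0.757

Parallel (U2 and U3): 1 − (1 − 0.91900)(1 − 0.90800) = 0.99255
Series ([0.99255] and U4): 0.99255 × 0.87200 = 0.86550
Parallel (U1 and [0.86550]): 1 − (1 − 0.77800)(1 − 0.86550) = 0.97014
Series ([0.97014] and U5): 0.97014 × 0.78000 = 0.757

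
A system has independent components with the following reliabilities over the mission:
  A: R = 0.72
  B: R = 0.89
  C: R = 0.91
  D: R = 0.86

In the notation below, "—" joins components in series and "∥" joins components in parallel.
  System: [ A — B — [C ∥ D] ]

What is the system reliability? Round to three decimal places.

Parallel (C and D): 1 − (1 − 0.91000)(1 − 0.86000) = 0.98740
Series (A, B, and [0.98740]): 0.72000 × 0.89000 × 0.98740 = 0.633

0.633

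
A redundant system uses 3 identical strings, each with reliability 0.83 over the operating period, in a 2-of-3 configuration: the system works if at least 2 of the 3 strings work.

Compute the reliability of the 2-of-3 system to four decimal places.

R = Σ_{i=2}^{3} C(3,i) p^i (1−p)^{3−i} with p = 0.83
C(3,2)·0.83^2·0.17^1 = 0.351339
C(3,3)·0.83^3·0.17^0 = 0.571787
Sum = 0.9231

0.9231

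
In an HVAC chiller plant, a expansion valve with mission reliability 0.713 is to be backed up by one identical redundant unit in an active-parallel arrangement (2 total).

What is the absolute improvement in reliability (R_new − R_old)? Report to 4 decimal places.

0.2046

R_before = 0.713
R_after = 1 − (1 − 0.713)^2 = 0.9176
ΔR = 0.9176 − 0.713 = 0.2046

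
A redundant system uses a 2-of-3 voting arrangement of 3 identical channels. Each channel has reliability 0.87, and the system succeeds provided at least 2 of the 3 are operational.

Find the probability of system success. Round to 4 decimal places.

R = Σ_{i=2}^{3} C(3,i) p^i (1−p)^{3−i} with p = 0.87
C(3,2)·0.87^2·0.13^1 = 0.295191
C(3,3)·0.87^3·0.13^0 = 0.658503
Sum = 0.9537

0.9537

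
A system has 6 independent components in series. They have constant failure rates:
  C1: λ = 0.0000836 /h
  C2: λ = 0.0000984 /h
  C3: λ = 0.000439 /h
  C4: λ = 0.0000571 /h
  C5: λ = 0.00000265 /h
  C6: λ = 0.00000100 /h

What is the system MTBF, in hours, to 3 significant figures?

1470

Series of exponential components: λ_sys = Σ λ_i
λ_sys = 0.0000836 + 0.0000984 + 0.000439 + 0.0000571 + 0.00000265 + 0.00000100 = 6.8175e-04 /h
MTBF = 1 / λ_sys = 1470 h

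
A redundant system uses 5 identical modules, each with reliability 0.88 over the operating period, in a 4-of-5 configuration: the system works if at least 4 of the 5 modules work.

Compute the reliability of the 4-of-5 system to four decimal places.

0.8875

R = Σ_{i=4}^{5} C(5,i) p^i (1−p)^{5−i} with p = 0.88
C(5,4)·0.88^4·0.12^1 = 0.359817
C(5,5)·0.88^5·0.12^0 = 0.527732
Sum = 0.8875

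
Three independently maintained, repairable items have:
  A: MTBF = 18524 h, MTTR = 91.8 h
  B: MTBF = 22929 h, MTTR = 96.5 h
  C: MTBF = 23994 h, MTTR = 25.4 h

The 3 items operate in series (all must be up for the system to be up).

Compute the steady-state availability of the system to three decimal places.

0.990

A(A) = MTBF/(MTBF+MTTR) = 18524/(18524+91.8) = 0.995069
A(B) = MTBF/(MTBF+MTTR) = 22929/(22929+96.5) = 0.995809
A(C) = MTBF/(MTBF+MTTR) = 23994/(23994+25.4) = 0.998943
Series availability: 0.995069 × 0.995809 × 0.998943 = 0.990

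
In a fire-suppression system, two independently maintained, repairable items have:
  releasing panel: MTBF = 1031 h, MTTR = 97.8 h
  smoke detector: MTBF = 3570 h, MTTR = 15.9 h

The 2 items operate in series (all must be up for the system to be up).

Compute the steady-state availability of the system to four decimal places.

0.9093

A(releasing panel) = MTBF/(MTBF+MTTR) = 1031/(1031+97.8) = 0.913359
A(smoke detector) = MTBF/(MTBF+MTTR) = 3570/(3570+15.9) = 0.995566
Series availability: 0.913359 × 0.995566 = 0.9093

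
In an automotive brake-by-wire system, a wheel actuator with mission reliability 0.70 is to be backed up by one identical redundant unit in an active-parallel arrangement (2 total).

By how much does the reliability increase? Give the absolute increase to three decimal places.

R_before = 0.70
R_after = 1 − (1 − 0.70)^2 = 0.910
ΔR = 0.910 − 0.70 = 0.210

0.210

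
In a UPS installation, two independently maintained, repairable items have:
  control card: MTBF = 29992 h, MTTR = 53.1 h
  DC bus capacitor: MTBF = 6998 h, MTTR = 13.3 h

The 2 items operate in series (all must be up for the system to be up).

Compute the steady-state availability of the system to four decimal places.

A(control card) = MTBF/(MTBF+MTTR) = 29992/(29992+53.1) = 0.998233
A(DC bus capacitor) = MTBF/(MTBF+MTTR) = 6998/(6998+13.3) = 0.998103
Series availability: 0.998233 × 0.998103 = 0.9963

0.9963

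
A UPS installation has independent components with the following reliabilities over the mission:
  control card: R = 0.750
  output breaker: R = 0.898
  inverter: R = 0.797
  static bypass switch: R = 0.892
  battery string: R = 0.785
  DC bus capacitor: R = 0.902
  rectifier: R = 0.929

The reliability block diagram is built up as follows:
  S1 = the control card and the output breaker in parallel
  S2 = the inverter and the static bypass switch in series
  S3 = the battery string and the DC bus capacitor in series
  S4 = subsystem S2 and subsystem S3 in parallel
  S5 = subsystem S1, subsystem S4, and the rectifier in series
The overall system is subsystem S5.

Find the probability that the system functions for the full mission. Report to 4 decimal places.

0.8289

Parallel (control card and output breaker): 1 − (1 − 0.750000)(1 − 0.898000) = 0.974500
Series (inverter and static bypass switch): 0.797000 × 0.892000 = 0.710924
Series (battery string and DC bus capacitor): 0.785000 × 0.902000 = 0.708070
Parallel ([0.710924] and [0.708070]): 1 − (1 − 0.710924)(1 − 0.708070) = 0.915610
Series ([0.974500], [0.915610], and rectifier): 0.974500 × 0.915610 × 0.929000 = 0.8289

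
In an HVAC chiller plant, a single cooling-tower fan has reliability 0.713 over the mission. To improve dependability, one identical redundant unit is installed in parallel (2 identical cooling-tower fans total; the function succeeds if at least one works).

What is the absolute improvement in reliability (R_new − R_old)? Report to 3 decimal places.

R_before = 0.713
R_after = 1 − (1 − 0.713)^2 = 0.918
ΔR = 0.918 − 0.713 = 0.205

0.205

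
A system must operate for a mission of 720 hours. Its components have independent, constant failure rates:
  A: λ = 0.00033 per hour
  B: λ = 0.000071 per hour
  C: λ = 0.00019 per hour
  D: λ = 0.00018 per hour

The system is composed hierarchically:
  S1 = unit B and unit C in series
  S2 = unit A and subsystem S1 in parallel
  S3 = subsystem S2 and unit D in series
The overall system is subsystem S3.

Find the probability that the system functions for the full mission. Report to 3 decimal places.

R(A) = exp(−0.00033 × 720) = 0.78852
R(B) = exp(−0.000071 × 720) = 0.95016
R(C) = exp(−0.00019 × 720) = 0.87214
R(D) = exp(−0.00018 × 720) = 0.87845
Series (B and C): 0.95016 × 0.87214 = 0.82867
Parallel (A and [0.82867]): 1 − (1 − 0.78852)(1 − 0.82867) = 0.96377
Series ([0.96377] and D): 0.96377 × 0.87845 = 0.847

0.847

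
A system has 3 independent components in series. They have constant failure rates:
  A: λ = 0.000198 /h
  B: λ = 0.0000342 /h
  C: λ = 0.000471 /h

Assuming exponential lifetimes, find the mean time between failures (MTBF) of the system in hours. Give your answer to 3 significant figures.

Series of exponential components: λ_sys = Σ λ_i
λ_sys = 0.000198 + 0.0000342 + 0.000471 = 7.0320e-04 /h
MTBF = 1 / λ_sys = 1420 h

1420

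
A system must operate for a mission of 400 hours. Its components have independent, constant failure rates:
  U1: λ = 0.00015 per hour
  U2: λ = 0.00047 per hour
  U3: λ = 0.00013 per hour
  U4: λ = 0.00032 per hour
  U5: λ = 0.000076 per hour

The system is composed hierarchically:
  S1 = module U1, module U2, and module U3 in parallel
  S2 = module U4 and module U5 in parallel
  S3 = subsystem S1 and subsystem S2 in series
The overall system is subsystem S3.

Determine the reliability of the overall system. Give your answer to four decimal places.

0.9959

R(U1) = exp(−0.00015 × 400) = 0.941765
R(U2) = exp(−0.00047 × 400) = 0.828615
R(U3) = exp(−0.00013 × 400) = 0.949329
R(U4) = exp(−0.00032 × 400) = 0.879853
R(U5) = exp(−0.000076 × 400) = 0.970057
Parallel (U1, U2, and U3): 1 − (1 − 0.941765)(1 − 0.828615)(1 − 0.949329) = 0.999494
Parallel (U4 and U5): 1 − (1 − 0.879853)(1 − 0.970057) = 0.996402
Series ([0.999494] and [0.996402]): 0.999494 × 0.996402 = 0.9959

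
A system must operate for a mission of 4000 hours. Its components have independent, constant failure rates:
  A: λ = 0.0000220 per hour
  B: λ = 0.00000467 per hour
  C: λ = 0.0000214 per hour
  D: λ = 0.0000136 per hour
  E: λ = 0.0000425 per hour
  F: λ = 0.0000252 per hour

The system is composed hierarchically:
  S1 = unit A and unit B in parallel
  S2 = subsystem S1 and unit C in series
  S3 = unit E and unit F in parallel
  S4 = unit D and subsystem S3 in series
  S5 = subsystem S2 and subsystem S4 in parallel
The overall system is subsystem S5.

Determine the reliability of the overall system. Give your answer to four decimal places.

R(A) = exp(−0.0000220 × 4000) = 0.915761
R(B) = exp(−0.00000467 × 4000) = 0.981493
R(C) = exp(−0.0000214 × 4000) = 0.917961
R(D) = exp(−0.0000136 × 4000) = 0.947053
R(E) = exp(−0.0000425 × 4000) = 0.843665
R(F) = exp(−0.0000252 × 4000) = 0.904114
Parallel (A and B): 1 − (1 − 0.915761)(1 − 0.981493) = 0.998441
Series ([0.998441] and C): 0.998441 × 0.917961 = 0.916530
Parallel (E and F): 1 − (1 − 0.843665)(1 − 0.904114) = 0.985010
Series (D and [0.985010]): 0.947053 × 0.985010 = 0.932857
Parallel ([0.916530] and [0.932857]): 1 − (1 − 0.916530)(1 − 0.932857) = 0.9944

0.9944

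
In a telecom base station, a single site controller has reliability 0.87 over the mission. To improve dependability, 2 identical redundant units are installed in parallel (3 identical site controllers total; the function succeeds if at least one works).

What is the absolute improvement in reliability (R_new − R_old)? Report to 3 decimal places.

0.128

R_before = 0.87
R_after = 1 − (1 − 0.87)^3 = 0.998
ΔR = 0.998 − 0.87 = 0.128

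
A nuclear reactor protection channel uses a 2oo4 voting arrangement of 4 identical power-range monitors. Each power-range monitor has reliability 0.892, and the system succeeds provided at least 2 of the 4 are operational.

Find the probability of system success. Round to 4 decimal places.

R = Σ_{i=2}^{4} C(4,i) p^i (1−p)^{4−i} with p = 0.892
C(4,2)·0.892^2·0.108^2 = 0.055684
C(4,3)·0.892^3·0.108^1 = 0.306604
C(4,4)·0.892^4·0.108^0 = 0.633081
Sum = 0.9954

0.9954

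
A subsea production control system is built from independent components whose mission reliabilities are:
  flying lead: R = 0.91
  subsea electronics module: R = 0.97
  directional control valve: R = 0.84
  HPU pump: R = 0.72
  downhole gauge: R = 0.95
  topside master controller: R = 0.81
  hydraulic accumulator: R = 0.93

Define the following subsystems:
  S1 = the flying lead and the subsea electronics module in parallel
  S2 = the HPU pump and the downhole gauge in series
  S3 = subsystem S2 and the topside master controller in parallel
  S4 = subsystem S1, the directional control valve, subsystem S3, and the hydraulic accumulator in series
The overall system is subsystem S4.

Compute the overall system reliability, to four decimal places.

Parallel (flying lead and subsea electronics module): 1 − (1 − 0.910000)(1 − 0.970000) = 0.997300
Series (HPU pump and downhole gauge): 0.720000 × 0.950000 = 0.684000
Parallel ([0.684000] and topside master controller): 1 − (1 − 0.684000)(1 − 0.810000) = 0.939960
Series ([0.997300], directional control valve, [0.939960], and hydraulic accumulator): 0.997300 × 0.840000 × 0.939960 × 0.930000 = 0.7323

0.7323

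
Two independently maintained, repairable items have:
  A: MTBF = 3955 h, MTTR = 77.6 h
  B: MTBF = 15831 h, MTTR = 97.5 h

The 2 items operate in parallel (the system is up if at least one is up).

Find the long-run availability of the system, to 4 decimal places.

0.9999

A(A) = MTBF/(MTBF+MTTR) = 3955/(3955+77.6) = 0.980757
A(B) = MTBF/(MTBF+MTTR) = 15831/(15831+97.5) = 0.993879
Parallel availability: 1 − (1 − 0.980757)(1 − 0.993879) = 0.9999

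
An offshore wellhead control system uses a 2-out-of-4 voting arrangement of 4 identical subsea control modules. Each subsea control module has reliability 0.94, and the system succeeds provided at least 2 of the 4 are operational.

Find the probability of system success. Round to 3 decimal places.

0.999

R = Σ_{i=2}^{4} C(4,i) p^i (1−p)^{4−i} with p = 0.94
C(4,2)·0.94^2·0.06^2 = 0.01909
C(4,3)·0.94^3·0.06^1 = 0.19934
C(4,4)·0.94^4·0.06^0 = 0.78075
Sum = 0.999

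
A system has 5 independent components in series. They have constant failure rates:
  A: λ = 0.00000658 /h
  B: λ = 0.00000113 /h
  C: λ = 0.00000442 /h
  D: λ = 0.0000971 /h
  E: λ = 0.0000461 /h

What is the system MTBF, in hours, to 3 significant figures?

Series of exponential components: λ_sys = Σ λ_i
λ_sys = 0.00000658 + 0.00000113 + 0.00000442 + 0.0000971 + 0.0000461 = 1.5533e-04 /h
MTBF = 1 / λ_sys = 6440 h

6440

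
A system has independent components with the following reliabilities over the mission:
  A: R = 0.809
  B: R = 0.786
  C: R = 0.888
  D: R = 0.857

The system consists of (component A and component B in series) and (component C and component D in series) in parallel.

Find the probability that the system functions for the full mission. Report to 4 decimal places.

Series (A and B): 0.809000 × 0.786000 = 0.635874
Series (C and D): 0.888000 × 0.857000 = 0.761016
Parallel ([0.635874] and [0.761016]): 1 − (1 − 0.635874)(1 − 0.761016) = 0.9130

0.9130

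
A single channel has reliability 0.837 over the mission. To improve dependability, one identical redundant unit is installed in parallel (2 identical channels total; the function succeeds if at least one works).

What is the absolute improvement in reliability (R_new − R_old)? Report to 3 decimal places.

R_before = 0.837
R_after = 1 − (1 − 0.837)^2 = 0.973
ΔR = 0.973 − 0.837 = 0.136

0.136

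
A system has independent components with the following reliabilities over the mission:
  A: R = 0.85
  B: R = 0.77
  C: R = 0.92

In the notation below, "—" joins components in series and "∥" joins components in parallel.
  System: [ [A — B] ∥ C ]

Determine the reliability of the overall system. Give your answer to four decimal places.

Series (A and B): 0.850000 × 0.770000 = 0.654500
Parallel ([0.654500] and C): 1 − (1 − 0.654500)(1 − 0.920000) = 0.9724

0.9724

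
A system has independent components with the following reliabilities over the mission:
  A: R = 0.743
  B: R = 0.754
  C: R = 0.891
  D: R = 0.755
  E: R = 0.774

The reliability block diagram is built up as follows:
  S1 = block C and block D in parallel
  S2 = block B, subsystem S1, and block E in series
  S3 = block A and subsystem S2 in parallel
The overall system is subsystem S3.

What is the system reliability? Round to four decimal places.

0.8890

Parallel (C and D): 1 − (1 − 0.891000)(1 − 0.755000) = 0.973295
Series (B, [0.973295], and E): 0.754000 × 0.973295 × 0.774000 = 0.568011
Parallel (A and [0.568011]): 1 − (1 − 0.743000)(1 − 0.568011) = 0.8890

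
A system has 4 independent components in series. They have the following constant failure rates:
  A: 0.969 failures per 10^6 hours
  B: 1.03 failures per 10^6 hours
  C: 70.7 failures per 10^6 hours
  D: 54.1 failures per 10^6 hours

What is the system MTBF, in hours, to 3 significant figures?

7890

Series of exponential components: λ_sys = Σ λ_i
λ_sys = 0.000000969 + 0.00000103 + 0.0000707 + 0.0000541 = 1.2680e-04 /h
MTBF = 1 / λ_sys = 7890 h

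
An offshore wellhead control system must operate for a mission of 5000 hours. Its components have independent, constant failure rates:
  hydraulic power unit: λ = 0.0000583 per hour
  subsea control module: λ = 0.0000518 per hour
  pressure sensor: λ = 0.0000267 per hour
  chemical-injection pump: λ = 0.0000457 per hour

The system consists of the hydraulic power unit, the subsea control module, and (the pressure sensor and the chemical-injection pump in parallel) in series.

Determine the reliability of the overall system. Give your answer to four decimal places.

0.5619

R(hydraulic power unit) = exp(−0.0000583 × 5000) = 0.747142
R(subsea control module) = exp(−0.0000518 × 5000) = 0.771823
R(pressure sensor) = exp(−0.0000267 × 5000) = 0.875027
R(chemical-injection pump) = exp(−0.0000457 × 5000) = 0.795726
Parallel (pressure sensor and chemical-injection pump): 1 − (1 − 0.875027)(1 − 0.795726) = 0.974471
Series (hydraulic power unit, subsea control module, and [0.974471]): 0.747142 × 0.771823 × 0.974471 = 0.5619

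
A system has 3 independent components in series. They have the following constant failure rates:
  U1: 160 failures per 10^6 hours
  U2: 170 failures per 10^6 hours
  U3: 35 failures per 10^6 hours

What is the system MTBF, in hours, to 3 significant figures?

Series of exponential components: λ_sys = Σ λ_i
λ_sys = 0.00016 + 0.00017 + 0.000035 = 3.6500e-04 /h
MTBF = 1 / λ_sys = 2740 h

2740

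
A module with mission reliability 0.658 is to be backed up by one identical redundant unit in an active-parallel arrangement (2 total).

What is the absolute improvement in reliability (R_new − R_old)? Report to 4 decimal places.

0.2250

R_before = 0.658
R_after = 1 − (1 − 0.658)^2 = 0.8830
ΔR = 0.8830 − 0.658 = 0.2250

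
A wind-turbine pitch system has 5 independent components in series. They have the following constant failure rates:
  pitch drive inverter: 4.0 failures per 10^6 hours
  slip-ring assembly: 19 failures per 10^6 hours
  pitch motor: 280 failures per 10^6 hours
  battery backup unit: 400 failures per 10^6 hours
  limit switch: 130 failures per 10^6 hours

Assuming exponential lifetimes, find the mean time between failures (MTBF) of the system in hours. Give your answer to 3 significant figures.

1200

Series of exponential components: λ_sys = Σ λ_i
λ_sys = 0.0000040 + 0.000019 + 0.00028 + 0.00040 + 0.00013 = 8.3300e-04 /h
MTBF = 1 / λ_sys = 1200 h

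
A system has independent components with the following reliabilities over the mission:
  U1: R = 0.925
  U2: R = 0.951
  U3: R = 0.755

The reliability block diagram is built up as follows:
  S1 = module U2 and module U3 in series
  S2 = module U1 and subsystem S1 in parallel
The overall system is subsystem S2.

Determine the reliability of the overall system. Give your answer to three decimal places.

0.979

Series (U2 and U3): 0.95100 × 0.75500 = 0.71801
Parallel (U1 and [0.71801]): 1 − (1 − 0.92500)(1 − 0.71801) = 0.979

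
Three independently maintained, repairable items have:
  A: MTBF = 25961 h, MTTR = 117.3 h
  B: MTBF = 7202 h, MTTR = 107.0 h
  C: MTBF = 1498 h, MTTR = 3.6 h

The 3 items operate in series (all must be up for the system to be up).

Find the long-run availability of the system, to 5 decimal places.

A(A) = MTBF/(MTBF+MTTR) = 25961/(25961+117.3) = 0.995502
A(B) = MTBF/(MTBF+MTTR) = 7202/(7202+107.0) = 0.985361
A(C) = MTBF/(MTBF+MTTR) = 1498/(1498+3.6) = 0.997603
Series availability: 0.995502 × 0.985361 × 0.997603 = 0.97858

0.97858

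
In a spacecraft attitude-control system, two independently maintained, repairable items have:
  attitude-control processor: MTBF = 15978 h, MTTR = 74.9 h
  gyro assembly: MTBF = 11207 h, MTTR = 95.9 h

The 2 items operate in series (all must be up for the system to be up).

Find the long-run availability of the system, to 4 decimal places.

A(attitude-control processor) = MTBF/(MTBF+MTTR) = 15978/(15978+74.9) = 0.995334
A(gyro assembly) = MTBF/(MTBF+MTTR) = 11207/(11207+95.9) = 0.991515
Series availability: 0.995334 × 0.991515 = 0.9869

0.9869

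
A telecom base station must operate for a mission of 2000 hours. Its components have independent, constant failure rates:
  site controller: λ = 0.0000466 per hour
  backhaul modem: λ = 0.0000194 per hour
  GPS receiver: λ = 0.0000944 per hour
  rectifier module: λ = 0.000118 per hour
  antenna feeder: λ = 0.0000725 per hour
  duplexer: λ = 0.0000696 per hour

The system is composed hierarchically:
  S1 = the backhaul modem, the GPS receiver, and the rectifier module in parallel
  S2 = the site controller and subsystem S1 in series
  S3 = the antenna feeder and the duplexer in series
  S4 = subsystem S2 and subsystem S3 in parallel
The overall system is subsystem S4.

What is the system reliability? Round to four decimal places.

R(site controller) = exp(−0.0000466 × 2000) = 0.911011
R(backhaul modem) = exp(−0.0000194 × 2000) = 0.961943
R(GPS receiver) = exp(−0.0000944 × 2000) = 0.827952
R(rectifier module) = exp(−0.000118 × 2000) = 0.789781
R(antenna feeder) = exp(−0.0000725 × 2000) = 0.865022
R(duplexer) = exp(−0.0000696 × 2000) = 0.870054
Parallel (backhaul modem, GPS receiver, and rectifier module): 1 − (1 − 0.961943)(1 − 0.827952)(1 − 0.789781) = 0.998624
Series (site controller and [0.998624]): 0.911011 × 0.998624 = 0.909757
Series (antenna feeder and duplexer): 0.865022 × 0.870054 = 0.752616
Parallel ([0.909757] and [0.752616]): 1 − (1 − 0.909757)(1 − 0.752616) = 0.9777

0.9777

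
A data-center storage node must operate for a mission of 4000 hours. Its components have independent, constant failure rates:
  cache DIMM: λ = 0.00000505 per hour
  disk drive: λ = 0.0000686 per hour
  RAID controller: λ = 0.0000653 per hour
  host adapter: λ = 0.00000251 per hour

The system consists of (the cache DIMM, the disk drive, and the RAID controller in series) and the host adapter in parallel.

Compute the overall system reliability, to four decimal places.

0.9957

R(cache DIMM) = exp(−0.00000505 × 4000) = 0.980003
R(disk drive) = exp(−0.0000686 × 4000) = 0.760028
R(RAID controller) = exp(−0.0000653 × 4000) = 0.770127
R(host adapter) = exp(−0.00000251 × 4000) = 0.990010
Series (cache DIMM, disk drive, and RAID controller): 0.980003 × 0.760028 × 0.770127 = 0.573613
Parallel ([0.573613] and host adapter): 1 − (1 − 0.573613)(1 − 0.990010) = 0.9957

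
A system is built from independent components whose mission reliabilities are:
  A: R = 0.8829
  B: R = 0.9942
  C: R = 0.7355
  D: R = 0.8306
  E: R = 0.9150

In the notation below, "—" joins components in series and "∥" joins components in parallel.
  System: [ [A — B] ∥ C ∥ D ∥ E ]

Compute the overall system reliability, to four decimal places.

0.9995

Series (A and B): 0.882900 × 0.994200 = 0.877779
Parallel ([0.877779], C, D, and E): 1 − (1 − 0.877779)(1 − 0.735500)(1 − 0.830600)(1 − 0.915000) = 0.9995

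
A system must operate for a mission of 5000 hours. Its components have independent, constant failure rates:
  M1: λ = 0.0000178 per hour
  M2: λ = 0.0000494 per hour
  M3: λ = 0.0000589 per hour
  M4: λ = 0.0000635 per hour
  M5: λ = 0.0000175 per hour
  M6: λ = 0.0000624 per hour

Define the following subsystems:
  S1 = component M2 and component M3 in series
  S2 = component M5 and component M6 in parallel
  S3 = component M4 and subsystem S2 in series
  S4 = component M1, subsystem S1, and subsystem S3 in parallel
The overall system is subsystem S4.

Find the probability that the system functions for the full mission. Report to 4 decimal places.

0.9897

R(M1) = exp(−0.0000178 × 5000) = 0.914846
R(M2) = exp(−0.0000494 × 5000) = 0.781141
R(M3) = exp(−0.0000589 × 5000) = 0.744904
R(M4) = exp(−0.0000635 × 5000) = 0.727967
R(M5) = exp(−0.0000175 × 5000) = 0.916219
R(M6) = exp(−0.0000624 × 5000) = 0.731982
Series (M2 and M3): 0.781141 × 0.744904 = 0.581875
Parallel (M5 and M6): 1 − (1 − 0.916219)(1 − 0.731982) = 0.977545
Series (M4 and [0.977545]): 0.727967 × 0.977545 = 0.711621
Parallel (M1, [0.581875], and [0.711621]): 1 − (1 − 0.914846)(1 − 0.581875)(1 − 0.711621) = 0.9897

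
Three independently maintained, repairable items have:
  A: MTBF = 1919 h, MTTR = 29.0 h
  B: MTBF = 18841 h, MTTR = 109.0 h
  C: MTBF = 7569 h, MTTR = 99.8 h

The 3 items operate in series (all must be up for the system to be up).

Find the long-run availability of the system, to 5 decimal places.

A(A) = MTBF/(MTBF+MTTR) = 1919/(1919+29.0) = 0.985113
A(B) = MTBF/(MTBF+MTTR) = 18841/(18841+109.0) = 0.994248
A(C) = MTBF/(MTBF+MTTR) = 7569/(7569+99.8) = 0.986986
Series availability: 0.985113 × 0.994248 × 0.986986 = 0.96670

0.96670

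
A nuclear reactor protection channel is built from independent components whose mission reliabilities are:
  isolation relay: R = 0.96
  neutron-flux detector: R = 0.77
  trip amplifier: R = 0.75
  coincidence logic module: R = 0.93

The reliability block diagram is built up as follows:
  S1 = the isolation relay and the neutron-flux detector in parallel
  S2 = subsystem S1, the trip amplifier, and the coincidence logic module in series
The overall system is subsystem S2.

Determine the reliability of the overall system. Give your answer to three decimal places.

0.691

Parallel (isolation relay and neutron-flux detector): 1 − (1 − 0.96000)(1 − 0.77000) = 0.99080
Series ([0.99080], trip amplifier, and coincidence logic module): 0.99080 × 0.75000 × 0.93000 = 0.691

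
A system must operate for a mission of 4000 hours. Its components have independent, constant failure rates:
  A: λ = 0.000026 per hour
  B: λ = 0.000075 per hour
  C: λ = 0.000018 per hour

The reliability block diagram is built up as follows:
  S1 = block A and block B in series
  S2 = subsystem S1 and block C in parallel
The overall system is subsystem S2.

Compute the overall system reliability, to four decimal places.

0.9769

R(A) = exp(−0.000026 × 4000) = 0.901225
R(B) = exp(−0.000075 × 4000) = 0.740818
R(C) = exp(−0.000018 × 4000) = 0.930531
Series (A and B): 0.901225 × 0.740818 = 0.667644
Parallel ([0.667644] and C): 1 − (1 − 0.667644)(1 − 0.930531) = 0.9769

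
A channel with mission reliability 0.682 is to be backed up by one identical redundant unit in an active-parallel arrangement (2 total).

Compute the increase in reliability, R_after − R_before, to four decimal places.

0.2169

R_before = 0.682
R_after = 1 − (1 − 0.682)^2 = 0.8989
ΔR = 0.8989 − 0.682 = 0.2169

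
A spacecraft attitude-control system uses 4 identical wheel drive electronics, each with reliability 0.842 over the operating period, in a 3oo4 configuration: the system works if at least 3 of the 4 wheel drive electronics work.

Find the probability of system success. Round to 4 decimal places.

R = Σ_{i=3}^{4} C(4,i) p^i (1−p)^{4−i} with p = 0.842
C(4,3)·0.842^3·0.158^1 = 0.377271
C(4,4)·0.842^4·0.158^0 = 0.502630
Sum = 0.8799

0.8799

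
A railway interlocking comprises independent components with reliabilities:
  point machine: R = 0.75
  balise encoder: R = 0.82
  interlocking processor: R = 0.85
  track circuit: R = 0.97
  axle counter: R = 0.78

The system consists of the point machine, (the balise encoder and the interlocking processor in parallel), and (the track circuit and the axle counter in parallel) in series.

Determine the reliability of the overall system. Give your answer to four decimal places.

0.7249

Parallel (balise encoder and interlocking processor): 1 − (1 − 0.820000)(1 − 0.850000) = 0.973000
Parallel (track circuit and axle counter): 1 − (1 − 0.970000)(1 − 0.780000) = 0.993400
Series (point machine, [0.973000], and [0.993400]): 0.750000 × 0.973000 × 0.993400 = 0.7249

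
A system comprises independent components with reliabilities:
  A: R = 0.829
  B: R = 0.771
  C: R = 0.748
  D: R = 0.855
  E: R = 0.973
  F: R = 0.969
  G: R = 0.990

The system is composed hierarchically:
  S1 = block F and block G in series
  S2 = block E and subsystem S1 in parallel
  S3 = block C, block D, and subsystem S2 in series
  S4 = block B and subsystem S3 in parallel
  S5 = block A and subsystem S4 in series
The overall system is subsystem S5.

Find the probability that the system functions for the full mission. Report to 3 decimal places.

0.760

Series (F and G): 0.96900 × 0.99000 = 0.95931
Parallel (E and [0.95931]): 1 − (1 − 0.97300)(1 − 0.95931) = 0.99890
Series (C, D, and [0.99890]): 0.74800 × 0.85500 × 0.99890 = 0.63884
Parallel (B and [0.63884]): 1 − (1 − 0.77100)(1 − 0.63884) = 0.91729
Series (A and [0.91729]): 0.82900 × 0.91729 = 0.760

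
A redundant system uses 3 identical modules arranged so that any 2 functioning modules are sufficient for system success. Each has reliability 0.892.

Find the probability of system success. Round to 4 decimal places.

R = Σ_{i=2}^{3} C(3,i) p^i (1−p)^{3−i} with p = 0.892
C(3,2)·0.892^2·0.108^1 = 0.257795
C(3,3)·0.892^3·0.108^0 = 0.709732
Sum = 0.9675

0.9675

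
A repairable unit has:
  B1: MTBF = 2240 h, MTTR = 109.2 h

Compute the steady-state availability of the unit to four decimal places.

0.9535

A(B1) = MTBF/(MTBF+MTTR) = 2240/(2240+109.2) = 0.9535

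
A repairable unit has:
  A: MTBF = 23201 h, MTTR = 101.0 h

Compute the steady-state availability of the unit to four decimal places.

0.9957

A(A) = MTBF/(MTBF+MTTR) = 23201/(23201+101.0) = 0.9957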